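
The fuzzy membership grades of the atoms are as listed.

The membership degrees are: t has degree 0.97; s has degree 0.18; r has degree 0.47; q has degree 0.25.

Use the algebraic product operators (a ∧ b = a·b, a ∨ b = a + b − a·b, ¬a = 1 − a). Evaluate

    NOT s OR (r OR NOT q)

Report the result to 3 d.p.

0.976

NOT s = 1 − 0.1800 = 0.8200
NOT q = 1 − 0.2500 = 0.7500
r OR NOT q = a + b − a·b on (0.4700, 0.7500) = 0.8675
NOT s OR (r OR NOT q) = a + b − a·b on (0.8200, 0.8675) = 0.9761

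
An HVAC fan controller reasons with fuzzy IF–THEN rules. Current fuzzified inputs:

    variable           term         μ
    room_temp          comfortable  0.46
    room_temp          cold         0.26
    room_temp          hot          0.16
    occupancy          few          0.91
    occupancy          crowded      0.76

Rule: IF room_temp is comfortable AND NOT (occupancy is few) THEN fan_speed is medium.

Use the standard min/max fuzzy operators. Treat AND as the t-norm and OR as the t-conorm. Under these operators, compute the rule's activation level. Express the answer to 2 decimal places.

firing strength: comfortable=0.46, ¬few=1−0.91=0.09; AND[min(a, b)] → w = 0.09

0.09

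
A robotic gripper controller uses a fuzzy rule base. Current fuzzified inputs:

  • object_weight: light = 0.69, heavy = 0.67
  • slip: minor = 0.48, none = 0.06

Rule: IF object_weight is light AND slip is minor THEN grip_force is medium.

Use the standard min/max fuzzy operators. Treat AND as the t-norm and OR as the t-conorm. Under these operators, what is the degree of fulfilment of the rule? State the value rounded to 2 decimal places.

firing strength: light=0.69, minor=0.48; AND[min(a, b)] → w = 0.48

0.48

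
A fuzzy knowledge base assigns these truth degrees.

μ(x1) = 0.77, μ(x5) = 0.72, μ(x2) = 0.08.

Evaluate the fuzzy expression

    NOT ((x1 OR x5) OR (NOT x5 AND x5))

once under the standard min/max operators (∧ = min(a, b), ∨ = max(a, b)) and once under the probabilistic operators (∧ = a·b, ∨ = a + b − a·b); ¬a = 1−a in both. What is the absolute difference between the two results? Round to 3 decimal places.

0.179

Under standard min/max:
  x1 OR x5 = max(a, b) on (0.77, 0.72) = 0.77
  NOT x5 = 1 − 0.72 = 0.28
  NOT x5 AND x5 = min(a, b) on (0.28, 0.72) = 0.28
  (x1 OR x5) OR (NOT x5 AND x5) = max(a, b) on (0.77, 0.28) = 0.77
  NOT ((x1 OR x5) OR (NOT x5 AND x5)) = 1 − 0.77 = 0.23
  → value = 0.2300
Under probabilistic:
  x1 OR x5 = a + b − a·b on (0.7700, 0.7200) = 0.9356
  NOT x5 = 1 − 0.7200 = 0.2800
  NOT x5 AND x5 = a·b on (0.2800, 0.7200) = 0.2016
  (x1 OR x5) OR (NOT x5 AND x5) = a + b − a·b on (0.9356, 0.2016) = 0.9486
  NOT ((x1 OR x5) OR (NOT x5 AND x5)) = 1 − 0.9486 = 0.0514
  → value = 0.0514
|0.2300 − 0.0514| = 0.179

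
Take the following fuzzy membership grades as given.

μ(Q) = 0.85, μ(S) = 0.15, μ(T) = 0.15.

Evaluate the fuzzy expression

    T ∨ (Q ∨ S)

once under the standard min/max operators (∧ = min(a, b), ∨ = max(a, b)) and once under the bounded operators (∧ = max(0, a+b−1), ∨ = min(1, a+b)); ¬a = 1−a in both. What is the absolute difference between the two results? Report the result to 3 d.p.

Under standard min/max:
  Q ∨ S = max(a, b) on (0.85, 0.15) = 0.85
  T ∨ (Q ∨ S) = max(a, b) on (0.15, 0.85) = 0.85
  → value = 0.8500
Under bounded:
  Q ∨ S = min(1, a+b) on (0.85, 0.15) = 1.00
  T ∨ (Q ∨ S) = min(1, a+b) on (0.15, 1.00) = 1.00
  → value = 1.0000
|0.8500 − 1.0000| = 0.150

0.150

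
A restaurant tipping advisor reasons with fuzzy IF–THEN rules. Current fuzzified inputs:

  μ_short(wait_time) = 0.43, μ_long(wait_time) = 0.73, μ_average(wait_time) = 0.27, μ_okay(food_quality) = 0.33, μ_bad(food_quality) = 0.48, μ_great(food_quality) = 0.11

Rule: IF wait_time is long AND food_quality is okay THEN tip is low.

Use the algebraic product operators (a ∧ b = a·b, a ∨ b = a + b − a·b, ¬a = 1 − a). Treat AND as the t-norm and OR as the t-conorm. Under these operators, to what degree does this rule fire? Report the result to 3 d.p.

0.241

firing strength: long=0.73, okay=0.33; AND[a·b] → w = 0.2409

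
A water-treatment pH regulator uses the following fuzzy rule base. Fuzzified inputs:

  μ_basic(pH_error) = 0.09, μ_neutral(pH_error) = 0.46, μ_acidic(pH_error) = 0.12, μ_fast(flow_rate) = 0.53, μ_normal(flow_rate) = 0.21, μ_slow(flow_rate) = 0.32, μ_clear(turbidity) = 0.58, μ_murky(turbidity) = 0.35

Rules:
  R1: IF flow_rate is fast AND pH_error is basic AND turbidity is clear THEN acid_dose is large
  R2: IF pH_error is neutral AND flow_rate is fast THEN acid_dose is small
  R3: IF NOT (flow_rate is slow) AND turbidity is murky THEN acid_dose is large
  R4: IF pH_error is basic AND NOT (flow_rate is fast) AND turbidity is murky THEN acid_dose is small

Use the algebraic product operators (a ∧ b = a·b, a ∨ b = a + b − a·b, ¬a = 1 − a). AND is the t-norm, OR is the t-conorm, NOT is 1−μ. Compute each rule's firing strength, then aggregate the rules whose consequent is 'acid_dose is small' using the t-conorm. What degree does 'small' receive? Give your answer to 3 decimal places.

R1: fast=0.53, basic=0.09, clear=0.58; AND[a·b] → w = 0.0277
R2: neutral=0.46, fast=0.53; AND[a·b] → w = 0.2438
R3: ¬slow=1−0.32=0.68, murky=0.35; AND[a·b] → w = 0.2380
R4: basic=0.09, ¬fast=1−0.53=0.47, murky=0.35; AND[a·b] → w = 0.0148
Rules with consequent 'small': {R2, R4} → strengths 0.2438, 0.0148
Aggregate via t-conorm [a + b − a·b]: 0.2550

0.255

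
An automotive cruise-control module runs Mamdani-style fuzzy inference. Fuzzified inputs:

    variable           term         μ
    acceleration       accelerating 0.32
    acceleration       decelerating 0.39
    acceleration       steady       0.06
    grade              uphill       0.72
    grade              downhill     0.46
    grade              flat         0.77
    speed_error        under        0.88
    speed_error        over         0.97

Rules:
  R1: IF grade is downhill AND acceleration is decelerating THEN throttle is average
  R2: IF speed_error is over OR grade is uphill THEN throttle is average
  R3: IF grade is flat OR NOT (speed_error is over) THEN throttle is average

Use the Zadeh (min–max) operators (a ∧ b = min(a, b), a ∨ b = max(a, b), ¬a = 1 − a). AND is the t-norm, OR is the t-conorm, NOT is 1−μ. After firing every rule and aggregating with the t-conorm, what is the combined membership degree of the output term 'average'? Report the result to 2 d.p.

R1: downhill=0.46, decelerating=0.39; AND[min(a, b)] → w = 0.39
R2: over=0.97, uphill=0.72; OR[max(a, b)] → w = 0.97
R3: flat=0.77, ¬over=1−0.97=0.03; OR[max(a, b)] → w = 0.77
Rules with consequent 'average': {R1, R2, R3} → strengths 0.39, 0.97, 0.77
Aggregate via t-conorm [max(a, b)]: 0.97

0.97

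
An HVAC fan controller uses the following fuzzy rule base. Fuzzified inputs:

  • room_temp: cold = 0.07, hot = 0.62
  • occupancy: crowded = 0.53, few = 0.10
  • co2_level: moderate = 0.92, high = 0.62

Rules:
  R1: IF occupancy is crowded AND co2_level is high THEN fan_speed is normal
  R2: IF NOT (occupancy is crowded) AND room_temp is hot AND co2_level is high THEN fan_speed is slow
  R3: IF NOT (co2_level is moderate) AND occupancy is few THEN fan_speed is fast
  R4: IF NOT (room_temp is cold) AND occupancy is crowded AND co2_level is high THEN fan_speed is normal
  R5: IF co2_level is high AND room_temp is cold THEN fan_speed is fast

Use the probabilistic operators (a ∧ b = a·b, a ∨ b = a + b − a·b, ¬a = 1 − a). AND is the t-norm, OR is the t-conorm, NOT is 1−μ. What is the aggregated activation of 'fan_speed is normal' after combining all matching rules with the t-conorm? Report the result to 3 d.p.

0.534

R1: crowded=0.53, high=0.62; AND[a·b] → w = 0.3286
R2: ¬crowded=1−0.53=0.47, hot=0.62, high=0.62; AND[a·b] → w = 0.1807
R3: ¬moderate=1−0.92=0.08, few=0.10; AND[a·b] → w = 0.0080
R4: ¬cold=1−0.07=0.93, crowded=0.53, high=0.62; AND[a·b] → w = 0.3056
R5: high=0.62, cold=0.07; AND[a·b] → w = 0.0434
Rules with consequent 'normal': {R1, R4} → strengths 0.3286, 0.3056
Aggregate via t-conorm [a + b − a·b]: 0.5338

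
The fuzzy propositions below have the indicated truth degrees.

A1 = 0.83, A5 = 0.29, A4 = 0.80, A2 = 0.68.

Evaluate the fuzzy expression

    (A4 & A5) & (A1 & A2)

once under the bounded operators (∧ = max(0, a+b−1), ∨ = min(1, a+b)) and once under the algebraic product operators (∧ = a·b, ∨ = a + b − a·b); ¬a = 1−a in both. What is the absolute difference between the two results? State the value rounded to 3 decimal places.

Under bounded:
  A4 & A5 = max(0, a+b−1) on (0.80, 0.29) = 0.09
  A1 & A2 = max(0, a+b−1) on (0.83, 0.68) = 0.51
  (A4 & A5) & (A1 & A2) = max(0, a+b−1) on (0.09, 0.51) = 0.00
  → value = 0.0000
Under algebraic product:
  A4 & A5 = a·b on (0.8000, 0.2900) = 0.2320
  A1 & A2 = a·b on (0.8300, 0.6800) = 0.5644
  (A4 & A5) & (A1 & A2) = a·b on (0.2320, 0.5644) = 0.1309
  → value = 0.1309
|0.0000 − 0.1309| = 0.131

0.131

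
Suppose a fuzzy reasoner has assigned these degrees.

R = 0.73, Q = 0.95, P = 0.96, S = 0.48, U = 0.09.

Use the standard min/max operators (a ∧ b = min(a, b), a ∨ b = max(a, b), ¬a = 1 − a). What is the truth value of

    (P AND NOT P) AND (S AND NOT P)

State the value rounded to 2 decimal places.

0.04

NOT P = 1 − 0.96 = 0.04
P AND NOT P = min(a, b) on (0.96, 0.04) = 0.04
NOT P = 1 − 0.96 = 0.04
S AND NOT P = min(a, b) on (0.48, 0.04) = 0.04
(P AND NOT P) AND (S AND NOT P) = min(a, b) on (0.04, 0.04) = 0.04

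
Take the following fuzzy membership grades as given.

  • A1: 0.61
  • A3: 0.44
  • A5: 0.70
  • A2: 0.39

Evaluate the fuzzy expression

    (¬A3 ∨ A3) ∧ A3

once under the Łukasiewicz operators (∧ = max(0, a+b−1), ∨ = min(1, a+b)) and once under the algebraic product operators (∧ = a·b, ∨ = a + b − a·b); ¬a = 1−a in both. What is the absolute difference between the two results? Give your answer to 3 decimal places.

0.108

Under Łukasiewicz:
  ¬A3 = 1 − 0.44 = 0.56
  ¬A3 ∨ A3 = min(1, a+b) on (0.56, 0.44) = 1.00
  (¬A3 ∨ A3) ∧ A3 = max(0, a+b−1) on (1.00, 0.44) = 0.44
  → value = 0.4400
Under algebraic product:
  ¬A3 = 1 − 0.4400 = 0.5600
  ¬A3 ∨ A3 = a + b − a·b on (0.5600, 0.4400) = 0.7536
  (¬A3 ∨ A3) ∧ A3 = a·b on (0.7536, 0.4400) = 0.3316
  → value = 0.3316
|0.4400 − 0.3316| = 0.108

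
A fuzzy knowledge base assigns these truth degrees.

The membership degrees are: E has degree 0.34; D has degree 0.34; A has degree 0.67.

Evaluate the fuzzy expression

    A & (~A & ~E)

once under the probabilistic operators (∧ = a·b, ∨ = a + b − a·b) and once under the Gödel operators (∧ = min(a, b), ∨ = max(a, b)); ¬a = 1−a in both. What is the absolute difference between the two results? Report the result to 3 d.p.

0.184

Under probabilistic:
  ~A = 1 − 0.6700 = 0.3300
  ~E = 1 − 0.3400 = 0.6600
  ~A & ~E = a·b on (0.3300, 0.6600) = 0.2178
  A & (~A & ~E) = a·b on (0.6700, 0.2178) = 0.1459
  → value = 0.1459
Under Gödel:
  ~A = 1 − 0.67 = 0.33
  ~E = 1 − 0.34 = 0.66
  ~A & ~E = min(a, b) on (0.33, 0.66) = 0.33
  A & (~A & ~E) = min(a, b) on (0.67, 0.33) = 0.33
  → value = 0.3300
|0.1459 − 0.3300| = 0.184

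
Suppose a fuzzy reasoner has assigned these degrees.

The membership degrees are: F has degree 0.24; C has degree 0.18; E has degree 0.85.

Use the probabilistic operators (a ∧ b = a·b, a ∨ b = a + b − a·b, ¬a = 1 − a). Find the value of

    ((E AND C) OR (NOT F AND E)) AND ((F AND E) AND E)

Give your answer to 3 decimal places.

0.121

E AND C = a·b on (0.8500, 0.1800) = 0.1530
NOT F = 1 − 0.2400 = 0.7600
NOT F AND E = a·b on (0.7600, 0.8500) = 0.6460
(E AND C) OR (NOT F AND E) = a + b − a·b on (0.1530, 0.6460) = 0.7002
F AND E = a·b on (0.2400, 0.8500) = 0.2040
(F AND E) AND E = a·b on (0.2040, 0.8500) = 0.1734
((E AND C) OR (NOT F AND E)) AND ((F AND E) AND E) = a·b on (0.7002, 0.1734) = 0.1214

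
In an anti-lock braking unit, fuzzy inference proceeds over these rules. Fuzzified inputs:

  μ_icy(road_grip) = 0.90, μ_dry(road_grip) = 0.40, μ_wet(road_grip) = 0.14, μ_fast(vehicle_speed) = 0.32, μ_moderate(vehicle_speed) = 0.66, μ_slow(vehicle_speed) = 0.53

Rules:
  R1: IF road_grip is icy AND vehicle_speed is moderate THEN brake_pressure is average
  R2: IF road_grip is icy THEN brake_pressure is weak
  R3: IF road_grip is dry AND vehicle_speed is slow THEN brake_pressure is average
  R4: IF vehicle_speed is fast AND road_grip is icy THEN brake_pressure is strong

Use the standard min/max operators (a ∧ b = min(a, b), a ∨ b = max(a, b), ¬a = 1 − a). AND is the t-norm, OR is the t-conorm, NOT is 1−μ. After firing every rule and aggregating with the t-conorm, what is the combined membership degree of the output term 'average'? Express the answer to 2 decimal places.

R1: icy=0.90, moderate=0.66; AND[min(a, b)] → w = 0.66
R2: icy=0.90 → w = 0.90
R3: dry=0.40, slow=0.53; AND[min(a, b)] → w = 0.40
R4: fast=0.32, icy=0.90; AND[min(a, b)] → w = 0.32
Rules with consequent 'average': {R1, R3} → strengths 0.66, 0.40
Aggregate via t-conorm [max(a, b)]: 0.66

0.66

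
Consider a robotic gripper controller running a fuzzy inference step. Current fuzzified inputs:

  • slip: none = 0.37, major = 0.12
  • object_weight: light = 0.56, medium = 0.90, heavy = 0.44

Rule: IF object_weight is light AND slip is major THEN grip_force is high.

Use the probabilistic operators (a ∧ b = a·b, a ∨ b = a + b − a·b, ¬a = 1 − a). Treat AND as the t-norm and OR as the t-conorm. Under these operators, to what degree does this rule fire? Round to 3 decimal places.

firing strength: light=0.56, major=0.12; AND[a·b] → w = 0.0672

0.067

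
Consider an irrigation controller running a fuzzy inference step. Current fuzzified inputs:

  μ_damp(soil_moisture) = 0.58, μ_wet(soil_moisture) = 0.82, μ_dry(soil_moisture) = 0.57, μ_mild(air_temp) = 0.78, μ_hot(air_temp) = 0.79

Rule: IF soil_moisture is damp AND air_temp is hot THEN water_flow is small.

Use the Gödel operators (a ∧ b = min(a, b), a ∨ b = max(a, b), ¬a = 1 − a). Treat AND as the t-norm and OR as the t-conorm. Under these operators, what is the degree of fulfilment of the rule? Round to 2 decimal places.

firing strength: damp=0.58, hot=0.79; AND[min(a, b)] → w = 0.58

0.58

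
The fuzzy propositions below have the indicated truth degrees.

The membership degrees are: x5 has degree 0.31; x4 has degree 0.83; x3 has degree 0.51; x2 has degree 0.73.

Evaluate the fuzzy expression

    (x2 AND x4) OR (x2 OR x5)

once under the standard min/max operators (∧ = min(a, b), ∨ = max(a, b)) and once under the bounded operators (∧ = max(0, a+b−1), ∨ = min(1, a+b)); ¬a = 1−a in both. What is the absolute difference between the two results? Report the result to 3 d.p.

Under standard min/max:
  x2 AND x4 = min(a, b) on (0.73, 0.83) = 0.73
  x2 OR x5 = max(a, b) on (0.73, 0.31) = 0.73
  (x2 AND x4) OR (x2 OR x5) = max(a, b) on (0.73, 0.73) = 0.73
  → value = 0.7300
Under bounded:
  x2 AND x4 = max(0, a+b−1) on (0.73, 0.83) = 0.56
  x2 OR x5 = min(1, a+b) on (0.73, 0.31) = 1.00
  (x2 AND x4) OR (x2 OR x5) = min(1, a+b) on (0.56, 1.00) = 1.00
  → value = 1.0000
|0.7300 − 1.0000| = 0.270

0.270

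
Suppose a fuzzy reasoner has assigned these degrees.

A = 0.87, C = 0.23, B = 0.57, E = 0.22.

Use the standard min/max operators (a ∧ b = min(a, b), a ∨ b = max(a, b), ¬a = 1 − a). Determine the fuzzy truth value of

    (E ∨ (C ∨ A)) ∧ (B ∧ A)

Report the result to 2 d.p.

C ∨ A = max(a, b) on (0.23, 0.87) = 0.87
E ∨ (C ∨ A) = max(a, b) on (0.22, 0.87) = 0.87
B ∧ A = min(a, b) on (0.57, 0.87) = 0.57
(E ∨ (C ∨ A)) ∧ (B ∧ A) = min(a, b) on (0.87, 0.57) = 0.57

0.57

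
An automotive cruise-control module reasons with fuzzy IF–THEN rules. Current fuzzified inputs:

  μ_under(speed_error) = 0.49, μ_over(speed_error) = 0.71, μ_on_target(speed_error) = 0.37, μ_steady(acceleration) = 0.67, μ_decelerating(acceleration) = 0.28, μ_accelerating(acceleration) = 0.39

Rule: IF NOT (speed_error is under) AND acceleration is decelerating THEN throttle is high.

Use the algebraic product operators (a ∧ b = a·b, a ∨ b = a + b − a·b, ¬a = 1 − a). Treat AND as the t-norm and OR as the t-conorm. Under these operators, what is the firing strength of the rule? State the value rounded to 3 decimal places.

0.143

firing strength: ¬under=1−0.49=0.51, decelerating=0.28; AND[a·b] → w = 0.1428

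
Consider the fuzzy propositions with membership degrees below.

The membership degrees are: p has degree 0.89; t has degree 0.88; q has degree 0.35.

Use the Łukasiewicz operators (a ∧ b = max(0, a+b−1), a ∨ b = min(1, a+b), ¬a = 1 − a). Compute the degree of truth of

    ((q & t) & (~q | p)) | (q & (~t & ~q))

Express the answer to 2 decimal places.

q & t = max(0, a+b−1) on (0.35, 0.88) = 0.23
~q = 1 − 0.35 = 0.65
~q | p = min(1, a+b) on (0.65, 0.89) = 1.00
(q & t) & (~q | p) = max(0, a+b−1) on (0.23, 1.00) = 0.23
~t = 1 − 0.88 = 0.12
~q = 1 − 0.35 = 0.65
~t & ~q = max(0, a+b−1) on (0.12, 0.65) = 0.00
q & (~t & ~q) = max(0, a+b−1) on (0.35, 0.00) = 0.00
((q & t) & (~q | p)) | (q & (~t & ~q)) = min(1, a+b) on (0.23, 0.00) = 0.23

0.23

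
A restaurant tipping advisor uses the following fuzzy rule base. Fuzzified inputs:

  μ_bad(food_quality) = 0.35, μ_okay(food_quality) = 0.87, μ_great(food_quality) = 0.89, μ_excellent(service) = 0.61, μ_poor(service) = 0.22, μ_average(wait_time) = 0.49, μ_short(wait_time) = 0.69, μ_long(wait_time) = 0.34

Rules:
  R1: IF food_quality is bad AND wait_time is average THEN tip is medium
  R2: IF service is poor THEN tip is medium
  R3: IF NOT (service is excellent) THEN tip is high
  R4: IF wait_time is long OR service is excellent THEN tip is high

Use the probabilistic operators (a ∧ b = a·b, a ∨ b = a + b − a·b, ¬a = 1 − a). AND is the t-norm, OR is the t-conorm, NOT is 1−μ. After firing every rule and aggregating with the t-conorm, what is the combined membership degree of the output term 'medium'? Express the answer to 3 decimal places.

R1: bad=0.35, average=0.49; AND[a·b] → w = 0.1715
R2: poor=0.22 → w = 0.2200
R3: ¬excellent=1−0.61=0.39 → w = 0.3900
R4: long=0.34, excellent=0.61; OR[a + b − a·b] → w = 0.7426
Rules with consequent 'medium': {R1, R2} → strengths 0.1715, 0.2200
Aggregate via t-conorm [a + b − a·b]: 0.3538

0.354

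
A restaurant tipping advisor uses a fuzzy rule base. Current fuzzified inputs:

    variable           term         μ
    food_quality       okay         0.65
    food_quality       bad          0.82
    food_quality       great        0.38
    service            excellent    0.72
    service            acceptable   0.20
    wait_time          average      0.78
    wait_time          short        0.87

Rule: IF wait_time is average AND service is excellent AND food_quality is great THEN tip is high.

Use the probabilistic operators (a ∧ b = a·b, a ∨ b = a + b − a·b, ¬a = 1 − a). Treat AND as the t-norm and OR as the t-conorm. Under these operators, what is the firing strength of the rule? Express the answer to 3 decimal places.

firing strength: average=0.78, excellent=0.72, great=0.38; AND[a·b] → w = 0.2134

0.213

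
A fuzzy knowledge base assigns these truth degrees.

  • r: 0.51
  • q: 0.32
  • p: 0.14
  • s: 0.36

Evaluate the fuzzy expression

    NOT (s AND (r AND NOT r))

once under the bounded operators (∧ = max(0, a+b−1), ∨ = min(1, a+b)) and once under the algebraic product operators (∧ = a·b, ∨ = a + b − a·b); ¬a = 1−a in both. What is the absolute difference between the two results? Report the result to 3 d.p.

0.090

Under bounded:
  NOT r = 1 − 0.51 = 0.49
  r AND NOT r = max(0, a+b−1) on (0.51, 0.49) = 0.00
  s AND (r AND NOT r) = max(0, a+b−1) on (0.36, 0.00) = 0.00
  NOT (s AND (r AND NOT r)) = 1 − 0.00 = 1.00
  → value = 1.0000
Under algebraic product:
  NOT r = 1 − 0.5100 = 0.4900
  r AND NOT r = a·b on (0.5100, 0.4900) = 0.2499
  s AND (r AND NOT r) = a·b on (0.3600, 0.2499) = 0.0900
  NOT (s AND (r AND NOT r)) = 1 − 0.0900 = 0.9100
  → value = 0.9100
|1.0000 − 0.9100| = 0.090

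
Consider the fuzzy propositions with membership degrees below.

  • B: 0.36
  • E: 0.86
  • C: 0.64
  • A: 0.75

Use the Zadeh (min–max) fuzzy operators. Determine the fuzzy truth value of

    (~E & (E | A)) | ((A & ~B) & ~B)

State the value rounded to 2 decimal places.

0.64

~E = 1 − 0.86 = 0.14
E | A = max(a, b) on (0.86, 0.75) = 0.86
~E & (E | A) = min(a, b) on (0.14, 0.86) = 0.14
~B = 1 − 0.36 = 0.64
A & ~B = min(a, b) on (0.75, 0.64) = 0.64
~B = 1 − 0.36 = 0.64
(A & ~B) & ~B = min(a, b) on (0.64, 0.64) = 0.64
(~E & (E | A)) | ((A & ~B) & ~B) = max(a, b) on (0.14, 0.64) = 0.64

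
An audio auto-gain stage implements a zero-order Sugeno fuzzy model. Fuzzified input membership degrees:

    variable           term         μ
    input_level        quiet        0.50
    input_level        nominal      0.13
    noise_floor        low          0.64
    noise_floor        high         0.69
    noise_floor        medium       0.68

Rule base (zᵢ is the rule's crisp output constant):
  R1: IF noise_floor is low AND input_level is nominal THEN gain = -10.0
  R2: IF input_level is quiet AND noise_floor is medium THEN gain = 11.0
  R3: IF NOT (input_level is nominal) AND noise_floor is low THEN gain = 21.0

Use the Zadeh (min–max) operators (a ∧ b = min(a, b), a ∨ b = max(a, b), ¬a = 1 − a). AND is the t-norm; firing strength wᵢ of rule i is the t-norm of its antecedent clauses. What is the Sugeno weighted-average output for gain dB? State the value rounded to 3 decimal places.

13.890

R1 (z=-10.0): low=0.64, nominal=0.13; AND[min(a, b)] → w = 0.13
R2 (z=11.0): quiet=0.50, medium=0.68; AND[min(a, b)] → w = 0.50
R3 (z=21.0): ¬nominal=1−0.13=0.87, low=0.64; AND[min(a, b)] → w = 0.64
Weighted average = (0.13·-10.0 + 0.50·11.0 + 0.64·21.0) / (0.13 + 0.50 + 0.64)
  = 17.6400 / 1.2700 = 13.890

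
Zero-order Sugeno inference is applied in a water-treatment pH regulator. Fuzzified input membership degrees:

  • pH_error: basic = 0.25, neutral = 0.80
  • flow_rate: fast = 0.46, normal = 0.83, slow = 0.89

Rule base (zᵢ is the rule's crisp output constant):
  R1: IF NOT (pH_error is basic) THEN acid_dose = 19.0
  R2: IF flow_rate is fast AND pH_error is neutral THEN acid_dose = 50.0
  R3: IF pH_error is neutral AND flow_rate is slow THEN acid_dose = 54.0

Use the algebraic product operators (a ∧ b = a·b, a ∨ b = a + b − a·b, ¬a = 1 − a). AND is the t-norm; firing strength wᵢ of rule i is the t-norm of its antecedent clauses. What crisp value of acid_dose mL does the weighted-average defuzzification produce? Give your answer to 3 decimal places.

38.851

R1 (z=19.0): ¬basic=1−0.25=0.75 → w = 0.7500
R2 (z=50.0): fast=0.46, neutral=0.80; AND[a·b] → w = 0.3680
R3 (z=54.0): neutral=0.80, slow=0.89; AND[a·b] → w = 0.7120
Weighted average = (0.7500·19.0 + 0.3680·50.0 + 0.7120·54.0) / (0.7500 + 0.3680 + 0.7120)
  = 71.0980 / 1.8300 = 38.851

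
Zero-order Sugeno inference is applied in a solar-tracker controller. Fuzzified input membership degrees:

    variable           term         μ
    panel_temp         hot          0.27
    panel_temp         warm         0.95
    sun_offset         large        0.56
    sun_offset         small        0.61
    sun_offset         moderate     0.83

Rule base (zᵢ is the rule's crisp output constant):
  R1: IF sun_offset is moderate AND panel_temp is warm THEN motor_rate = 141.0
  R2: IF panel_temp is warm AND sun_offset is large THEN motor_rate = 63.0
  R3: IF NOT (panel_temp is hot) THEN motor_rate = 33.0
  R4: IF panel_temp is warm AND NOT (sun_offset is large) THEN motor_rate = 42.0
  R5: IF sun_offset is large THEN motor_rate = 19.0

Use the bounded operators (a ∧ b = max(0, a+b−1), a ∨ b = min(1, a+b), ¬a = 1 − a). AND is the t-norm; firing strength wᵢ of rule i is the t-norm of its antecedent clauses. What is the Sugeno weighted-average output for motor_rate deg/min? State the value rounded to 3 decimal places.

R1 (z=141.0): moderate=0.83, warm=0.95; AND[max(0, a+b−1)] → w = 0.78
R2 (z=63.0): warm=0.95, large=0.56; AND[max(0, a+b−1)] → w = 0.51
R3 (z=33.0): ¬hot=1−0.27=0.73 → w = 0.73
R4 (z=42.0): warm=0.95, ¬large=1−0.56=0.44; AND[max(0, a+b−1)] → w = 0.39
R5 (z=19.0): large=0.56 → w = 0.56
Weighted average = (0.78·141.0 + 0.51·63.0 + 0.73·33.0 + 0.39·42.0 + 0.56·19.0) / (0.78 + 0.51 + 0.73 + 0.39 + 0.56)
  = 193.2200 / 2.9700 = 65.057

65.057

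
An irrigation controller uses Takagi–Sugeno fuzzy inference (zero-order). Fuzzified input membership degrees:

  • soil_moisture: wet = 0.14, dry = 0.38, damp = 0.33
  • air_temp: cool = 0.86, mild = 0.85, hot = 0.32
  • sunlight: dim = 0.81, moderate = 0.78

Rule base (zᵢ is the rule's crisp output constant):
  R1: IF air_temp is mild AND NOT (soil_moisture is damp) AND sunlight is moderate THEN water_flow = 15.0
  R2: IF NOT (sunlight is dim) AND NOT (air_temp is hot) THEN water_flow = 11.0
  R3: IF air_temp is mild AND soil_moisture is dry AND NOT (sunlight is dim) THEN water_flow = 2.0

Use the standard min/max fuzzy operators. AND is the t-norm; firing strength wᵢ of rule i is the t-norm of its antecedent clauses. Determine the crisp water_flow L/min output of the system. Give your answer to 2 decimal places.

R1 (z=15.0): mild=0.85, ¬damp=1−0.33=0.67, moderate=0.78; AND[min(a, b)] → w = 0.67
R2 (z=11.0): ¬dim=1−0.81=0.19, ¬hot=1−0.32=0.68; AND[min(a, b)] → w = 0.19
R3 (z=2.0): mild=0.85, dry=0.38, ¬dim=1−0.81=0.19; AND[min(a, b)] → w = 0.19
Weighted average = (0.67·15.0 + 0.19·11.0 + 0.19·2.0) / (0.67 + 0.19 + 0.19)
  = 12.5200 / 1.0500 = 11.92

11.92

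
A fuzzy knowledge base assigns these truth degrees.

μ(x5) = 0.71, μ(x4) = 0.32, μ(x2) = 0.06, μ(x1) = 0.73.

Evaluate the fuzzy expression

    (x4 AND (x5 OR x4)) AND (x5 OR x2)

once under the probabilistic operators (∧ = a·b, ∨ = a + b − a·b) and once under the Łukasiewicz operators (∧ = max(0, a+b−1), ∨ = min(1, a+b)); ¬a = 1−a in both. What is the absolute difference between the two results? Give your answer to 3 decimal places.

Under probabilistic:
  x5 OR x4 = a + b − a·b on (0.7100, 0.3200) = 0.8028
  x4 AND (x5 OR x4) = a·b on (0.3200, 0.8028) = 0.2569
  x5 OR x2 = a + b − a·b on (0.7100, 0.0600) = 0.7274
  (x4 AND (x5 OR x4)) AND (x5 OR x2) = a·b on (0.2569, 0.7274) = 0.1869
  → value = 0.1869
Under Łukasiewicz:
  x5 OR x4 = min(1, a+b) on (0.71, 0.32) = 1.00
  x4 AND (x5 OR x4) = max(0, a+b−1) on (0.32, 1.00) = 0.32
  x5 OR x2 = min(1, a+b) on (0.71, 0.06) = 0.77
  (x4 AND (x5 OR x4)) AND (x5 OR x2) = max(0, a+b−1) on (0.32, 0.77) = 0.09
  → value = 0.0900
|0.1869 − 0.0900| = 0.097

0.097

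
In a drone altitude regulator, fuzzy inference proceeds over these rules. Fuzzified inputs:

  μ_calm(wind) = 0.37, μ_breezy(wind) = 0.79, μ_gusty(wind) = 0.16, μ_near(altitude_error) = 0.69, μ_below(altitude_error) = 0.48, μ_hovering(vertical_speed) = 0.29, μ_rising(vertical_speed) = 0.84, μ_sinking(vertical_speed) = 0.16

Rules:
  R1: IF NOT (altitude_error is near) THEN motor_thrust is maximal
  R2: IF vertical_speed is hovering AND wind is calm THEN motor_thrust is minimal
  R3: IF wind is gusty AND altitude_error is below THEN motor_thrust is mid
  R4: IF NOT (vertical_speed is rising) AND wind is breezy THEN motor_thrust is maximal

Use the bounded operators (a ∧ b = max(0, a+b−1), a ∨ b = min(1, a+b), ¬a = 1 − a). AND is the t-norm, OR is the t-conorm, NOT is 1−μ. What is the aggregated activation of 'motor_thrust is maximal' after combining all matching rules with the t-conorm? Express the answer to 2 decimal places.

0.31

R1: ¬near=1−0.69=0.31 → w = 0.31
R2: hovering=0.29, calm=0.37; AND[max(0, a+b−1)] → w = 0.00
R3: gusty=0.16, below=0.48; AND[max(0, a+b−1)] → w = 0.00
R4: ¬rising=1−0.84=0.16, breezy=0.79; AND[max(0, a+b−1)] → w = 0.00
Rules with consequent 'maximal': {R1, R4} → strengths 0.31, 0.00
Aggregate via t-conorm [min(1, a+b)]: 0.31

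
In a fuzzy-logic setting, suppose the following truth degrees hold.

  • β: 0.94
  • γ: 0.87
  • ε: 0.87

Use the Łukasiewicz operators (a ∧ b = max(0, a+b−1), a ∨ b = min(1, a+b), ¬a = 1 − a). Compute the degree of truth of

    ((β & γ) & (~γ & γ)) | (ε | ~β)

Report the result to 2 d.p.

β & γ = max(0, a+b−1) on (0.94, 0.87) = 0.81
~γ = 1 − 0.87 = 0.13
~γ & γ = max(0, a+b−1) on (0.13, 0.87) = 0.00
(β & γ) & (~γ & γ) = max(0, a+b−1) on (0.81, 0.00) = 0.00
~β = 1 − 0.94 = 0.06
ε | ~β = min(1, a+b) on (0.87, 0.06) = 0.93
((β & γ) & (~γ & γ)) | (ε | ~β) = min(1, a+b) on (0.00, 0.93) = 0.93

0.93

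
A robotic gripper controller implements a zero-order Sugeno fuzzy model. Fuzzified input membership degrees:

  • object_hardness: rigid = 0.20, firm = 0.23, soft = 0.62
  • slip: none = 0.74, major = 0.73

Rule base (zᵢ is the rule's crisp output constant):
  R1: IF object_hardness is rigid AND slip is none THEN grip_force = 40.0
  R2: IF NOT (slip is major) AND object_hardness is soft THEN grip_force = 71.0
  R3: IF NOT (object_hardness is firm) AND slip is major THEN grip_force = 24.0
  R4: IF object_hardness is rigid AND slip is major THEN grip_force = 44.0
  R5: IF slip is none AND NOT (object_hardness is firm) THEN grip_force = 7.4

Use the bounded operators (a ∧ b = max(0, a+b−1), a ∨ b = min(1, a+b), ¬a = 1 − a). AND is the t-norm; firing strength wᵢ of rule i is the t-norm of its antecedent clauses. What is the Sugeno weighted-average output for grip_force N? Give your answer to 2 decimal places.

15.62

R1 (z=40.0): rigid=0.20, none=0.74; AND[max(0, a+b−1)] → w = 0.00
R2 (z=71.0): ¬major=1−0.73=0.27, soft=0.62; AND[max(0, a+b−1)] → w = 0.00
R3 (z=24.0): ¬firm=1−0.23=0.77, major=0.73; AND[max(0, a+b−1)] → w = 0.50
R4 (z=44.0): rigid=0.20, major=0.73; AND[max(0, a+b−1)] → w = 0.00
R5 (z=7.4): none=0.74, ¬firm=1−0.23=0.77; AND[max(0, a+b−1)] → w = 0.51
Weighted average = (0.00·40.0 + 0.00·71.0 + 0.50·24.0 + 0.00·44.0 + 0.51·7.4) / (0.00 + 0.00 + 0.50 + 0.00 + 0.51)
  = 15.7740 / 1.0100 = 15.62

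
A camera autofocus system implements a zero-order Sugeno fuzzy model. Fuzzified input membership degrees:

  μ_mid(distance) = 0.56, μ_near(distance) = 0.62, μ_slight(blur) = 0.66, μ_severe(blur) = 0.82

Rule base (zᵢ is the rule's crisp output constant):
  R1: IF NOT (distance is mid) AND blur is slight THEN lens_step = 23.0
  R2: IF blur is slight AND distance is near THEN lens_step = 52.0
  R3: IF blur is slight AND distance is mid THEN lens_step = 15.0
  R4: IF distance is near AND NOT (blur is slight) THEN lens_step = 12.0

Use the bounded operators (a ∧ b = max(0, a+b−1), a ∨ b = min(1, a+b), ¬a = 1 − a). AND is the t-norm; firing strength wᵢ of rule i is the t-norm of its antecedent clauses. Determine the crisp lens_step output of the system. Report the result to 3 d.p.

33.600

R1 (z=23.0): ¬mid=1−0.56=0.44, slight=0.66; AND[max(0, a+b−1)] → w = 0.10
R2 (z=52.0): slight=0.66, near=0.62; AND[max(0, a+b−1)] → w = 0.28
R3 (z=15.0): slight=0.66, mid=0.56; AND[max(0, a+b−1)] → w = 0.22
R4 (z=12.0): near=0.62, ¬slight=1−0.66=0.34; AND[max(0, a+b−1)] → w = 0.00
Weighted average = (0.10·23.0 + 0.28·52.0 + 0.22·15.0 + 0.00·12.0) / (0.10 + 0.28 + 0.22 + 0.00)
  = 20.1600 / 0.6000 = 33.600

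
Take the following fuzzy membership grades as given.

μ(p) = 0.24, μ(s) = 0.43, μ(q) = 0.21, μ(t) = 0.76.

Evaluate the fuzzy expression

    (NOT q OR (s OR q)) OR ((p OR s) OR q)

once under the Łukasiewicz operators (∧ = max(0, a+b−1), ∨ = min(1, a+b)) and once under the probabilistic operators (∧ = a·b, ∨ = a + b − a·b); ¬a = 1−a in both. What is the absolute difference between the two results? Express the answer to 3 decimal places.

0.032

Under Łukasiewicz:
  NOT q = 1 − 0.21 = 0.79
  s OR q = min(1, a+b) on (0.43, 0.21) = 0.64
  NOT q OR (s OR q) = min(1, a+b) on (0.79, 0.64) = 1.00
  p OR s = min(1, a+b) on (0.24, 0.43) = 0.67
  (p OR s) OR q = min(1, a+b) on (0.67, 0.21) = 0.88
  (NOT q OR (s OR q)) OR ((p OR s) OR q) = min(1, a+b) on (1.00, 0.88) = 1.00
  → value = 1.0000
Under probabilistic:
  NOT q = 1 − 0.2100 = 0.7900
  s OR q = a + b − a·b on (0.4300, 0.2100) = 0.5497
  NOT q OR (s OR q) = a + b − a·b on (0.7900, 0.5497) = 0.9054
  p OR s = a + b − a·b on (0.2400, 0.4300) = 0.5668
  (p OR s) OR q = a + b − a·b on (0.5668, 0.2100) = 0.6578
  (NOT q OR (s OR q)) OR ((p OR s) OR q) = a + b − a·b on (0.9054, 0.6578) = 0.9676
  → value = 0.9676
|1.0000 − 0.9676| = 0.032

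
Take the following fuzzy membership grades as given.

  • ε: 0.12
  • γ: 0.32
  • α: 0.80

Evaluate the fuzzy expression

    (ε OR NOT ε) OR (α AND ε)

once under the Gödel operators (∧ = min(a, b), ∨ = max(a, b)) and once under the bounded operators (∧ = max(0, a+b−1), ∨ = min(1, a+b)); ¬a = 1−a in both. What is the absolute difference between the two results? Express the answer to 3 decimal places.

Under Gödel:
  NOT ε = 1 − 0.12 = 0.88
  ε OR NOT ε = max(a, b) on (0.12, 0.88) = 0.88
  α AND ε = min(a, b) on (0.80, 0.12) = 0.12
  (ε OR NOT ε) OR (α AND ε) = max(a, b) on (0.88, 0.12) = 0.88
  → value = 0.8800
Under bounded:
  NOT ε = 1 − 0.12 = 0.88
  ε OR NOT ε = min(1, a+b) on (0.12, 0.88) = 1.00
  α AND ε = max(0, a+b−1) on (0.80, 0.12) = 0.00
  (ε OR NOT ε) OR (α AND ε) = min(1, a+b) on (1.00, 0.00) = 1.00
  → value = 1.0000
|0.8800 − 1.0000| = 0.120

0.120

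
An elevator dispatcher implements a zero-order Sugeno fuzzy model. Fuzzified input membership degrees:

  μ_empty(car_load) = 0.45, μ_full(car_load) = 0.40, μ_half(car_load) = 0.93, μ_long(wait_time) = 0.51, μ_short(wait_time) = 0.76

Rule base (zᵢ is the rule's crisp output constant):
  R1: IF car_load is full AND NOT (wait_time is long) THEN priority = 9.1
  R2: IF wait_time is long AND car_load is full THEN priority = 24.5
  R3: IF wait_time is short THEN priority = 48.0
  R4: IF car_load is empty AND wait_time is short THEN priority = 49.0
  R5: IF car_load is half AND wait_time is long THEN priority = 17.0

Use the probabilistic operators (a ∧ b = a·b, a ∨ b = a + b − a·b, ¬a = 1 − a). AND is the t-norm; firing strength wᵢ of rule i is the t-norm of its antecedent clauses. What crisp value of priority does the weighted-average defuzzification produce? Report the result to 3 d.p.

34.450

R1 (z=9.1): full=0.40, ¬long=1−0.51=0.49; AND[a·b] → w = 0.1960
R2 (z=24.5): long=0.51, full=0.40; AND[a·b] → w = 0.2040
R3 (z=48.0): short=0.76 → w = 0.7600
R4 (z=49.0): empty=0.45, short=0.76; AND[a·b] → w = 0.3420
R5 (z=17.0): half=0.93, long=0.51; AND[a·b] → w = 0.4743
Weighted average = (0.1960·9.1 + 0.2040·24.5 + 0.7600·48.0 + 0.3420·49.0 + 0.4743·17.0) / (0.1960 + 0.2040 + 0.7600 + 0.3420 + 0.4743)
  = 68.0827 / 1.9763 = 34.450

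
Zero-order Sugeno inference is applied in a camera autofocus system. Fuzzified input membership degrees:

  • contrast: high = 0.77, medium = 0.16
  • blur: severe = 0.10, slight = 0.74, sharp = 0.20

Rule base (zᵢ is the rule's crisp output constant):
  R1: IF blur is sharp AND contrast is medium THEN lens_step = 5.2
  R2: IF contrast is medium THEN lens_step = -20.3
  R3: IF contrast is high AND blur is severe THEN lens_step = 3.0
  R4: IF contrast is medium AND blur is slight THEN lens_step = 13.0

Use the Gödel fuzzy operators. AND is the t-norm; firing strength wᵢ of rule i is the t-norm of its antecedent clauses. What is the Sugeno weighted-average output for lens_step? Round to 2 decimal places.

-0.06

R1 (z=5.2): sharp=0.20, medium=0.16; AND[min(a, b)] → w = 0.16
R2 (z=-20.3): medium=0.16 → w = 0.16
R3 (z=3.0): high=0.77, severe=0.10; AND[min(a, b)] → w = 0.10
R4 (z=13.0): medium=0.16, slight=0.74; AND[min(a, b)] → w = 0.16
Weighted average = (0.16·5.2 + 0.16·-20.3 + 0.10·3.0 + 0.16·13.0) / (0.16 + 0.16 + 0.10 + 0.16)
  = -0.0360 / 0.5800 = -0.06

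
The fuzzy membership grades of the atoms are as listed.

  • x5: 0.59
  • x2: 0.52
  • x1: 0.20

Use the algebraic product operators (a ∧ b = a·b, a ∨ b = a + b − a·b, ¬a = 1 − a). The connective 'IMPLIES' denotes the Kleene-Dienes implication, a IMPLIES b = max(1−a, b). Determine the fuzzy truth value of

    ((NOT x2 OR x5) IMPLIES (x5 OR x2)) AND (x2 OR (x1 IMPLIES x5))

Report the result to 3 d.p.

NOT x2 = 1 − 0.5200 = 0.4800
NOT x2 OR x5 = a + b − a·b on (0.4800, 0.5900) = 0.7868
x5 OR x2 = a + b − a·b on (0.5900, 0.5200) = 0.8032
(NOT x2 OR x5) IMPLIES (x5 OR x2)  [Kleene-Dienes: max(1−a, b)] with a=0.7868, b=0.8032 → 0.8032
x1 IMPLIES x5  [Kleene-Dienes: max(1−a, b)] with a=0.2000, b=0.5900 → 0.8000
x2 OR (x1 IMPLIES x5) = a + b − a·b on (0.5200, 0.8000) = 0.9040
((NOT x2 OR x5) IMPLIES (x5 OR x2)) AND (x2 OR (x1 IMPLIES x5)) = a·b on (0.8032, 0.9040) = 0.7261

0.726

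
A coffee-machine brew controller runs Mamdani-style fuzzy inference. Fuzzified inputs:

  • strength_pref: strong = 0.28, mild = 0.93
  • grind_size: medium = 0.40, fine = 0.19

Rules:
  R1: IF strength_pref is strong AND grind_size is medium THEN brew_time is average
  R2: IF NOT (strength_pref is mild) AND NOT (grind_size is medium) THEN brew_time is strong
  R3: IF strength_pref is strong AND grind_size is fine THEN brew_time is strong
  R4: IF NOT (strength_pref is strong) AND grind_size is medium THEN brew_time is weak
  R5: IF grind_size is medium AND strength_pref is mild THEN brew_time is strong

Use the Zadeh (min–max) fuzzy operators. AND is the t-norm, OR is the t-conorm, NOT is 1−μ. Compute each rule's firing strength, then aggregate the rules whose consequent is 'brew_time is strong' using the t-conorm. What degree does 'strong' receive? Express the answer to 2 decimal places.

0.40

R1: strong=0.28, medium=0.40; AND[min(a, b)] → w = 0.28
R2: ¬mild=1−0.93=0.07, ¬medium=1−0.40=0.60; AND[min(a, b)] → w = 0.07
R3: strong=0.28, fine=0.19; AND[min(a, b)] → w = 0.19
R4: ¬strong=1−0.28=0.72, medium=0.40; AND[min(a, b)] → w = 0.40
R5: medium=0.40, mild=0.93; AND[min(a, b)] → w = 0.40
Rules with consequent 'strong': {R2, R3, R5} → strengths 0.07, 0.19, 0.40
Aggregate via t-conorm [max(a, b)]: 0.40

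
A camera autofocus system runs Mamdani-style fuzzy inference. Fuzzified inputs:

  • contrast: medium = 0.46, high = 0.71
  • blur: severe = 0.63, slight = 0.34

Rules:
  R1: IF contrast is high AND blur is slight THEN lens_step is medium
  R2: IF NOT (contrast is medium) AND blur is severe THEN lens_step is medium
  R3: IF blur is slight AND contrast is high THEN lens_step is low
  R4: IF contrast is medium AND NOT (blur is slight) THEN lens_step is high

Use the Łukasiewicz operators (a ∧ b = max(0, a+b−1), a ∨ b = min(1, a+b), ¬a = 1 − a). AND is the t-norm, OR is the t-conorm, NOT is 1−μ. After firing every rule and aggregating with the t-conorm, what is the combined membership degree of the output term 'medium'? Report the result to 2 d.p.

R1: high=0.71, slight=0.34; AND[max(0, a+b−1)] → w = 0.05
R2: ¬medium=1−0.46=0.54, severe=0.63; AND[max(0, a+b−1)] → w = 0.17
R3: slight=0.34, high=0.71; AND[max(0, a+b−1)] → w = 0.05
R4: medium=0.46, ¬slight=1−0.34=0.66; AND[max(0, a+b−1)] → w = 0.12
Rules with consequent 'medium': {R1, R2} → strengths 0.05, 0.17
Aggregate via t-conorm [min(1, a+b)]: 0.22

0.22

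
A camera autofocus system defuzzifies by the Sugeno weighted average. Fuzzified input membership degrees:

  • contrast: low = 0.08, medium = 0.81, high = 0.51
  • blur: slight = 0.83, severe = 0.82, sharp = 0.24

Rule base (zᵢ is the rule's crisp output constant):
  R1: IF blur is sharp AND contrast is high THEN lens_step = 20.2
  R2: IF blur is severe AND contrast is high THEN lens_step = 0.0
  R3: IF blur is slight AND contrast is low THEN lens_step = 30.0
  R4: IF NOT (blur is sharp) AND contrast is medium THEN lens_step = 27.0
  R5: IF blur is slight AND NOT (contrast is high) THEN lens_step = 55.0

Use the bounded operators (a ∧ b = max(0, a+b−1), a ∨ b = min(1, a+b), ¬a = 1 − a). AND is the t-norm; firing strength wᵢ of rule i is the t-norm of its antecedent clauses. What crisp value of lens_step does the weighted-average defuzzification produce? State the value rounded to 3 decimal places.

R1 (z=20.2): sharp=0.24, high=0.51; AND[max(0, a+b−1)] → w = 0.00
R2 (z=0.0): severe=0.82, high=0.51; AND[max(0, a+b−1)] → w = 0.33
R3 (z=30.0): slight=0.83, low=0.08; AND[max(0, a+b−1)] → w = 0.00
R4 (z=27.0): ¬sharp=1−0.24=0.76, medium=0.81; AND[max(0, a+b−1)] → w = 0.57
R5 (z=55.0): slight=0.83, ¬high=1−0.51=0.49; AND[max(0, a+b−1)] → w = 0.32
Weighted average = (0.00·20.2 + 0.33·0.0 + 0.00·30.0 + 0.57·27.0 + 0.32·55.0) / (0.00 + 0.33 + 0.00 + 0.57 + 0.32)
  = 32.9900 / 1.2200 = 27.041

27.041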